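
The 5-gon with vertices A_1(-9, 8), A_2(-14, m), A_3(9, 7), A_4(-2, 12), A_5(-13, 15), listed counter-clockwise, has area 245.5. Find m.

Write out the shoelace sum; only the two edges meeting at A_2 involve m:
2·Area = [((-9)·m − (-14)·8) + ((-14)·7 − 9·m)] + 279
       = -18·m + 293 = 491
⇒ m = -11.

-11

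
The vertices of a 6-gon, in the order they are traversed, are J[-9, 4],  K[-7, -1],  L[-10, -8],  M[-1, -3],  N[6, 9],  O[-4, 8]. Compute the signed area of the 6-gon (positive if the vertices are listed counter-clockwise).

Apply the shoelace formula: 2A = Σ (x_i·y_{i+1} − x_{i+1}·y_i), indices taken mod 6.
Σ = (37) + (46) + (22) + (9) + (84) + (56) = 254
Signed area = Σ/2 = 127 (positive ⇒ counter-clockwise traversal).

127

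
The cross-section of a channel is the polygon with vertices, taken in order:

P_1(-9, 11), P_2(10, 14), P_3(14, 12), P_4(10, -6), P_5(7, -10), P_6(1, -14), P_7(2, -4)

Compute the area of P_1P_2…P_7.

326

Apply the surveyor's formula: 2A = Σ (x_i·y_{i+1} − x_{i+1}·y_i), indices taken mod 7.
Σ = (-236) + (-76) + (-204) + (-58) + (-88) + (24) + (-14) = -652
Area = |Σ|/2 = 326.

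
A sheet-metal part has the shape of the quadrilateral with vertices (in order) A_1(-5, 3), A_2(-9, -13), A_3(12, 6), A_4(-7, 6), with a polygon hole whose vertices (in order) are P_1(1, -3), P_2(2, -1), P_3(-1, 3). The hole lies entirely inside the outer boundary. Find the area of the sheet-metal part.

Outer boundary:
Apply the surveyor's formula: 2A = Σ (x_i·y_{i+1} − x_{i+1}·y_i), indices taken mod 4.
Σ = (92) + (102) + (114) + (9) = 317
Area = |Σ|/2 = 158.5.
Hole:
Apply the shoelace (surveyor's) formula: 2A = Σ (x_i·y_{i+1} − x_{i+1}·y_i), indices taken mod 3.
Cross-terms: 5, 5, 0  ⇒  Σ = 10
Area = |Σ|/2 = 5.
Net area = 158.5 − 5 = 153.5.

153.5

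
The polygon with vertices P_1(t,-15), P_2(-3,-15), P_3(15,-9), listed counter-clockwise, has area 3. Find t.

The doubled signed area Σ (x_i y_{i+1} − x_{i+1} y_i) is linear in t.
With t=0 it equals -18; the coefficient of t is -6 (from the two edges through P_1).
So -6·t + -18 = 2·3 = 6 ⇒ t = -4.

-4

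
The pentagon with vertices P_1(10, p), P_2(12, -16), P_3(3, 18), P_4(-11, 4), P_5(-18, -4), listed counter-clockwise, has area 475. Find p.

-16

Write out the shoelace sum; only the two edges meeting at P_1 involve p:
2·Area = [((-18)·p − 10·(-4)) + (10·(-16) − 12·p)] + 590
       = -30·p + 470 = 950
⇒ p = -16.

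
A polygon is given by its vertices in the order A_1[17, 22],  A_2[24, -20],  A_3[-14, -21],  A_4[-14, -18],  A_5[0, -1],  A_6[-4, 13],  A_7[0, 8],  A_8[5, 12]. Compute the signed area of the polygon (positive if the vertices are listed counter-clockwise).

Apply Gauss's area formula: 2A = Σ (x_i·y_{i+1} − x_{i+1}·y_i), indices taken mod 8.
A_1→A_2: (17)(-20) − (24)(22) = -868
A_2→A_3: (24)(-21) − (-14)(-20) = -784
A_3→A_4: (-14)(-18) − (-14)(-21) = -42
A_4→A_5: (-14)(-1) − (0)(-18) = 14
A_5→A_6: (0)(13) − (-4)(-1) = -4
A_6→A_7: (-4)(8) − (0)(13) = -32
A_7→A_8: (0)(12) − (5)(8) = -40
A_8→A_1: (5)(22) − (17)(12) = -94
Σ = -1850
Signed area = Σ/2 = -925 (negative ⇒ clockwise traversal).

-925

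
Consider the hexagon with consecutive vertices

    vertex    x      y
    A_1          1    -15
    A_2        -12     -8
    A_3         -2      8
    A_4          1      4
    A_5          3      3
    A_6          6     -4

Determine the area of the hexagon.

Apply the shoelace formula: 2A = Σ (x_i·y_{i+1} − x_{i+1}·y_i), indices taken mod 6.
Σ = (-188) + (-112) + (-16) + (-9) + (-30) + (-86) = -441
Area = |Σ|/2 = 220.5.

220.5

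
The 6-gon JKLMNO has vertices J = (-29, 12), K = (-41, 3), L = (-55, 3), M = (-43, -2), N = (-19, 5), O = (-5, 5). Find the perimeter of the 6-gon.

106

|JK| = √((-12)² + (-9)²) = √225 = 15
|KL| = √((-14)² + (0)²) = √196 = 14
|LM| = √((12)² + (-5)²) = √169 = 13
|MN| = √((24)² + (7)²) = √625 = 25
|NO| = √((14)² + (0)²) = √196 = 14
|OJ| = √((-24)² + (7)²) = √625 = 25
Perimeter = 15 + 14 + 13 + 25 + 14 + 25 = 106.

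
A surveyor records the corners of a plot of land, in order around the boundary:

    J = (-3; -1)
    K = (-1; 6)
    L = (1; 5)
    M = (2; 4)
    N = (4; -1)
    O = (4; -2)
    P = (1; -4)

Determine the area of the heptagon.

Σ = (-19) + (-11) + (-6) + (-18) + (-4) + (-14) + (-13) = -85
Area = |Σ|/2 = 42.5.

42.5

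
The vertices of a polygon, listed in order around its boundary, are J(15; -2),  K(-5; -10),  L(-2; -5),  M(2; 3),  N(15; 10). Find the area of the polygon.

Apply the shoelace (surveyor's) formula: 2A = Σ (x_i·y_{i+1} − x_{i+1}·y_i), indices taken mod 5.
Cross-terms: -160, 5, 4, -25, -180  ⇒  Σ = -356
Area = |Σ|/2 = 178.

178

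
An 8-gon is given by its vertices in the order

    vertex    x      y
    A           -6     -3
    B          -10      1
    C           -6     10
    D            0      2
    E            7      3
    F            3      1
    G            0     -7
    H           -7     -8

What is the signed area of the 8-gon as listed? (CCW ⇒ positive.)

-127.5

Apply the shoelace (surveyor's) formula: 2A = Σ (x_i·y_{i+1} − x_{i+1}·y_i), indices taken mod 8.
Cross-terms: -36, -94, -12, -14, -2, -21, -49, -27  ⇒  Σ = -255
Signed area = Σ/2 = -127.5 (negative ⇒ clockwise traversal).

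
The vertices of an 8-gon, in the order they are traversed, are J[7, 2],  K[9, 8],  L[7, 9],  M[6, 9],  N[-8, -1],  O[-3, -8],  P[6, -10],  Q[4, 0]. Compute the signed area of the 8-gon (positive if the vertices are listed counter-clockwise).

162.5

Σ = (38) + (25) + (9) + (66) + (61) + (78) + (40) + (8) = 325
Signed area = Σ/2 = 162.5 (positive ⇒ counter-clockwise traversal).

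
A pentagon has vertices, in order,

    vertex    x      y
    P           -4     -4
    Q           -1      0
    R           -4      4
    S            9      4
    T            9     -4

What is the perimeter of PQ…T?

|PQ| = √((3)² + (4)²) = √25 = 5
|QR| = √((-3)² + (4)²) = √25 = 5
|RS| = √((13)² + (0)²) = √169 = 13
|ST| = √((0)² + (-8)²) = √64 = 8
|TP| = √((-13)² + (0)²) = √169 = 13
Perimeter = 5 + 5 + 13 + 8 + 13 = 44.

44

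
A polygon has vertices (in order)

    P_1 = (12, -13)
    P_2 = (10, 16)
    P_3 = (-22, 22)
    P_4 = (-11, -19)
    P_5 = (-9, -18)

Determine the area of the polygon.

Apply the shoelace (surveyor's) formula: 2A = Σ (x_i·y_{i+1} − x_{i+1}·y_i), indices taken mod 5.
Σ = (322) + (572) + (660) + (27) + (333) = 1914
Area = |Σ|/2 = 957.

957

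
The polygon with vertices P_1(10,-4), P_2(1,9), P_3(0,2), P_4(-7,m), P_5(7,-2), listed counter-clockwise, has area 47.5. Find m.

3

Write out the shoelace sum; only the two edges meeting at P_4 involve m:
2·Area = [(0·m − (-7)·2) + ((-7)·(-2) − 7·m)] + 88
       = -7·m + 116 = 95
⇒ m = 3.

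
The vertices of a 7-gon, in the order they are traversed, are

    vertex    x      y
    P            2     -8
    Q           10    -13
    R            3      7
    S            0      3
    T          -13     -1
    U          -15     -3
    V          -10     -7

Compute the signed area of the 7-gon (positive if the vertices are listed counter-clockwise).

202

Apply the shoelace (surveyor's) formula: 2A = Σ (x_i·y_{i+1} − x_{i+1}·y_i), indices taken mod 7.
Σ = (54) + (109) + (9) + (39) + (24) + (75) + (94) = 404
Signed area = Σ/2 = 202 (positive ⇒ counter-clockwise traversal).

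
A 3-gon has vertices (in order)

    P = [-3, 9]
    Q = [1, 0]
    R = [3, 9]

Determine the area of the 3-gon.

Cross-terms: -9, 9, 54  ⇒  Σ = 54
Area = |Σ|/2 = 27.

27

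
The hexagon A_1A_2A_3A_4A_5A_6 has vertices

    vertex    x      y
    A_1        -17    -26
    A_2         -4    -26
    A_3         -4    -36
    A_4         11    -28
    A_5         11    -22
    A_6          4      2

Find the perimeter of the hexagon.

|A_1A_2| = √((13)² + (0)²) = √169 = 13
|A_2A_3| = √((0)² + (-10)²) = √100 = 10
|A_3A_4| = √((15)² + (8)²) = √289 = 17
|A_4A_5| = √((0)² + (6)²) = √36 = 6
|A_5A_6| = √((-7)² + (24)²) = √625 = 25
|A_6A_1| = √((-21)² + (-28)²) = √1225 = 35
Perimeter = 13 + 10 + 17 + 6 + 25 + 35 = 106.

106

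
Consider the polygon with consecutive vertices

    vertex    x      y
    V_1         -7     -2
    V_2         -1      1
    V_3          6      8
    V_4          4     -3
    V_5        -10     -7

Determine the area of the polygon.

80

Cross-terms: -9, -14, -50, -58, -29  ⇒  Σ = -160
Area = |Σ|/2 = 80.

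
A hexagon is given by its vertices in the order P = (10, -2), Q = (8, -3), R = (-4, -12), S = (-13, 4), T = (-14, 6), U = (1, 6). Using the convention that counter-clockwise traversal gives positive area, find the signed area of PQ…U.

-234

Σ = (-14) + (-108) + (-172) + (-22) + (-90) + (-62) = -468
Signed area = Σ/2 = -234 (negative ⇒ clockwise traversal).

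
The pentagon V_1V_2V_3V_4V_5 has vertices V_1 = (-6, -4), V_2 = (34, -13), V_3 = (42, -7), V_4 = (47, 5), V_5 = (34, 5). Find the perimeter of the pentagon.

118

|V_1V_2| = √((40)² + (-9)²) = √1681 = 41
|V_2V_3| = √((8)² + (6)²) = √100 = 10
|V_3V_4| = √((5)² + (12)²) = √169 = 13
|V_4V_5| = √((-13)² + (0)²) = √169 = 13
|V_5V_1| = √((-40)² + (-9)²) = √1681 = 41
Perimeter = 41 + 10 + 13 + 13 + 41 = 118.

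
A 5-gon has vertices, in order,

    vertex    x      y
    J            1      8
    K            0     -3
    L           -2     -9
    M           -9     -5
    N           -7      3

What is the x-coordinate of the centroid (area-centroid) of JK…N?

Apply Gauss's area formula. First the cross-terms c_i = x_i·y_{i+1} − x_{i+1}·y_i:
  -3, -6, -71, -62, -59  ⇒  2A = -201, A = -100.5.
Then Σ (x_i + x_{i+1})·c_i = 2136, so x̄ = 2136 / (6·(-100.5)) = -712/201.

-712/201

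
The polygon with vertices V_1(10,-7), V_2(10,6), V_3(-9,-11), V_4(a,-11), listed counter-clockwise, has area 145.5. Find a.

2

The doubled signed area Σ (x_i y_{i+1} − x_{i+1} y_i) is linear in a.
With a=0 it equals 283; the coefficient of a is 4 (from the two edges through V_4).
So 4·a + 283 = 2·145.5 = 291 ⇒ a = 2.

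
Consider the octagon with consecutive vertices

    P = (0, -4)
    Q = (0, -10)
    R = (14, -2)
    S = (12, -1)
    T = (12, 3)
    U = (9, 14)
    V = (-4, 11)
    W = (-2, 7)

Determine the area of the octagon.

248

Apply Gauss's area formula: 2A = Σ (x_i·y_{i+1} − x_{i+1}·y_i), indices taken mod 8.
Σ = (0) + (140) + (10) + (48) + (141) + (155) + (-6) + (8) = 496
Area = |Σ|/2 = 248.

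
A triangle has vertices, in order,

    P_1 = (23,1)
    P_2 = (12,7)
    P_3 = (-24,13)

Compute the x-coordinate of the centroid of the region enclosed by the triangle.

Apply the shoelace (surveyor's) formula. First the cross-terms c_i = x_i·y_{i+1} − x_{i+1}·y_i:
  149, 324, -323  ⇒  2A = 150, A = 75.
Then Σ (x_i + x_{i+1})·c_i = 1650, so x̄ = 1650 / (6·75) = 11/3.

11/3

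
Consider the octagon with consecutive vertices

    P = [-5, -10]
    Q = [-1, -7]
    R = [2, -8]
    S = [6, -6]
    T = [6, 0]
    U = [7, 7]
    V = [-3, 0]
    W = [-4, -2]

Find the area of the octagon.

109

Apply the shoelace (surveyor's) formula: 2A = Σ (x_i·y_{i+1} − x_{i+1}·y_i), indices taken mod 8.
Σ = (25) + (22) + (36) + (36) + (42) + (21) + (6) + (30) = 218
Area = |Σ|/2 = 109.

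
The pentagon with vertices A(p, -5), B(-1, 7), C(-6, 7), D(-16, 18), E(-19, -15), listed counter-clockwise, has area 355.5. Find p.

0

The doubled signed area Σ (x_i y_{i+1} − x_{i+1} y_i) is linear in p.
With p=0 it equals 711; the coefficient of p is 22 (from the two edges through A).
So 22·p + 711 = 2·355.5 = 711 ⇒ p = 0.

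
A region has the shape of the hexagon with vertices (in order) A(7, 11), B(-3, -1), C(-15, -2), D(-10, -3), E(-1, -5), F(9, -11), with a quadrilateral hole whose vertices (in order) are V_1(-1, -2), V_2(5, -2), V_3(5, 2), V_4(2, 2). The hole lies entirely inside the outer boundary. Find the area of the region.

142.5

Outer boundary:
Apply the shoelace formula: 2A = Σ (x_i·y_{i+1} − x_{i+1}·y_i), indices taken mod 6.
Σ = (26) + (-9) + (25) + (47) + (56) + (176) = 321
Area = |Σ|/2 = 160.5.
Hole:
Apply the shoelace formula: 2A = Σ (x_i·y_{i+1} − x_{i+1}·y_i), indices taken mod 4.
Σ = (12) + (20) + (6) + (-2) = 36
Area = |Σ|/2 = 18.
Net area = 160.5 − 18 = 142.5.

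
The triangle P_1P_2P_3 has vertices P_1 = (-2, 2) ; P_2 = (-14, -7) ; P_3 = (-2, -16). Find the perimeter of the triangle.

|P_1P_2| = √((-12)² + (-9)²) = √225 = 15
|P_2P_3| = √((12)² + (-9)²) = √225 = 15
|P_3P_1| = √((0)² + (18)²) = √324 = 18
Perimeter = 15 + 15 + 18 = 48.

48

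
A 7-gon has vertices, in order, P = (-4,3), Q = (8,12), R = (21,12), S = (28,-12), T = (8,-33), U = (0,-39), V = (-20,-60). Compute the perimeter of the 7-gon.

|PQ| = √((12)² + (9)²) = √225 = 15
|QR| = √((13)² + (0)²) = √169 = 13
|RS| = √((7)² + (-24)²) = √625 = 25
|ST| = √((-20)² + (-21)²) = √841 = 29
|TU| = √((-8)² + (-6)²) = √100 = 10
|UV| = √((-20)² + (-21)²) = √841 = 29
|VP| = √((16)² + (63)²) = √4225 = 65
Perimeter = 15 + 13 + 25 + 29 + 10 + 29 + 65 = 186.

186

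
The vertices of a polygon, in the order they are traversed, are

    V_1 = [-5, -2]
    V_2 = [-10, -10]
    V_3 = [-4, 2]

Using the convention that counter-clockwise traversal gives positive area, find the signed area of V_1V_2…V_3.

-6

Σ = (30) + (-60) + (18) = -12
Signed area = Σ/2 = -6 (negative ⇒ clockwise traversal).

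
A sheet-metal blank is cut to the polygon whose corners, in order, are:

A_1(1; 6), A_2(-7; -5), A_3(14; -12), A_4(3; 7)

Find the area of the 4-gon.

168

Apply the shoelace (surveyor's) formula: 2A = Σ (x_i·y_{i+1} − x_{i+1}·y_i), indices taken mod 4.
Cross-terms: 37, 154, 134, 11  ⇒  Σ = 336
Area = |Σ|/2 = 168.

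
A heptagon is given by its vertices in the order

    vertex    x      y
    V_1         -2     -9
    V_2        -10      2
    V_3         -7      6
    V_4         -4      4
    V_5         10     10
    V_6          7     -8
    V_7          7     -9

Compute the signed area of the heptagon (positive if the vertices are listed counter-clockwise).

-231

Apply the shoelace formula: 2A = Σ (x_i·y_{i+1} − x_{i+1}·y_i), indices taken mod 7.
Σ = (-94) + (-46) + (-4) + (-80) + (-150) + (-7) + (-81) = -462
Signed area = Σ/2 = -231 (negative ⇒ clockwise traversal).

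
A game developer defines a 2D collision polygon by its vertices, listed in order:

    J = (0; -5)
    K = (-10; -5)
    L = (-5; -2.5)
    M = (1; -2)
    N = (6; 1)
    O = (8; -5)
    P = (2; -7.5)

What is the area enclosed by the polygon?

Apply the shoelace (surveyor's) formula: 2A = Σ (x_i·y_{i+1} − x_{i+1}·y_i), indices taken mod 7.
J→K: (0)(-5) − (-10)(-5) = -50
K→L: (-10)(-2.5) − (-5)(-5) = 0
L→M: (-5)(-2) − (1)(-2.5) = 12.5
M→N: (1)(1) − (6)(-2) = 13
N→O: (6)(-5) − (8)(1) = -38
O→P: (8)(-7.5) − (2)(-5) = -50
P→J: (2)(-5) − (0)(-7.5) = -10
Σ = -122.5
Area = |Σ|/2 = 61.25.

61.25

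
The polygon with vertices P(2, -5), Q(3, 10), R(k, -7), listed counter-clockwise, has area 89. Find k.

-10

The doubled signed area Σ (x_i y_{i+1} − x_{i+1} y_i) is linear in k.
With k=0 it equals 28; the coefficient of k is -15 (from the two edges through R).
So -15·k + 28 = 2·89 = 178 ⇒ k = -10.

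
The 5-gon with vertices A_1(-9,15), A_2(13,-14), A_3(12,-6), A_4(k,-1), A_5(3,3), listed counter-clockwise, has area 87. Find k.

Write out the shoelace sum; only the two edges meeting at A_4 involve k:
2·Area = [(12·(-1) − k·(-6)) + (k·3 − 3·(-1))] + 93
       = 9·k + 84 = 174
⇒ k = 10.

10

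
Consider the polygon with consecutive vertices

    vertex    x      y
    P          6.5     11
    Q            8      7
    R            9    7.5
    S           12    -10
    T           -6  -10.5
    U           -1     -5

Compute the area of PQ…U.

Cross-terms: -42.5, -3, -180, -186, 19.5, 21.5  ⇒  Σ = -370.5
Area = |Σ|/2 = 185.25.

185.25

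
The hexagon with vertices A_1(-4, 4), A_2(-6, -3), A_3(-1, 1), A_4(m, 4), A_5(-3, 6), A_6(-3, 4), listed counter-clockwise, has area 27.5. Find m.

2

Write out the shoelace sum; only the two edges meeting at A_4 involve m:
2·Area = [((-1)·4 − m·1) + (m·6 − (-3)·4)] + 37
       = 5·m + 45 = 55
⇒ m = 2.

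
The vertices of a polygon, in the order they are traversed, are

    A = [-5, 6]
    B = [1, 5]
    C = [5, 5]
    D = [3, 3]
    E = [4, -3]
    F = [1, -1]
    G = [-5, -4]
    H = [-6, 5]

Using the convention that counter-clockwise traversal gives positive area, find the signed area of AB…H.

Apply Gauss's area formula: 2A = Σ (x_i·y_{i+1} − x_{i+1}·y_i), indices taken mod 8.
Σ = (-31) + (-20) + (0) + (-21) + (-1) + (-9) + (-49) + (-11) = -142
Signed area = Σ/2 = -71 (negative ⇒ clockwise traversal).

-71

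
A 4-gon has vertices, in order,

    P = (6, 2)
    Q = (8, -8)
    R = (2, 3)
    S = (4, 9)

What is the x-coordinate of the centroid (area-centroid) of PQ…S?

115/24

Apply the surveyor's formula. First the cross-terms c_i = x_i·y_{i+1} − x_{i+1}·y_i:
  -64, 40, 6, -46  ⇒  2A = -64, A = -32.
Then Σ (x_i + x_{i+1})·c_i = -920, so x̄ = -920 / (6·(-32)) = 115/24.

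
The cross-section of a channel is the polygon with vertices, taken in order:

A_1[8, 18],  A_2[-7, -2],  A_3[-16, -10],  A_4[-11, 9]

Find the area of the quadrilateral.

188

Apply the shoelace formula: 2A = Σ (x_i·y_{i+1} − x_{i+1}·y_i), indices taken mod 4.
Σ = (110) + (38) + (-254) + (-270) = -376
Area = |Σ|/2 = 188.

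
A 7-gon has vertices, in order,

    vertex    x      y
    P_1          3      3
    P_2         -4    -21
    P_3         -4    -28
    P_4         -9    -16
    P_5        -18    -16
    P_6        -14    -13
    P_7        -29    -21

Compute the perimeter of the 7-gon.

|P_1P_2| = √((-7)² + (-24)²) = √625 = 25
|P_2P_3| = √((0)² + (-7)²) = √49 = 7
|P_3P_4| = √((-5)² + (12)²) = √169 = 13
|P_4P_5| = √((-9)² + (0)²) = √81 = 9
|P_5P_6| = √((4)² + (3)²) = √25 = 5
|P_6P_7| = √((-15)² + (-8)²) = √289 = 17
|P_7P_1| = √((32)² + (24)²) = √1600 = 40
Perimeter = 25 + 7 + 13 + 9 + 5 + 17 + 40 = 116.

116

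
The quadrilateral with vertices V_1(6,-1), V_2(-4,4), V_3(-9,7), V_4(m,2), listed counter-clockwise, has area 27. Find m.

The doubled signed area Σ (x_i y_{i+1} − x_{i+1} y_i) is linear in m.
With m=0 it equals -2; the coefficient of m is -8 (from the two edges through V_4).
So -8·m + -2 = 2·27 = 54 ⇒ m = -7.

-7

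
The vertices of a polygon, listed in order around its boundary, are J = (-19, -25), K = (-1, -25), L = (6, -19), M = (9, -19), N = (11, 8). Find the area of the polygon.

417

Σ = (450) + (169) + (57) + (281) + (-123) = 834
Area = |Σ|/2 = 417.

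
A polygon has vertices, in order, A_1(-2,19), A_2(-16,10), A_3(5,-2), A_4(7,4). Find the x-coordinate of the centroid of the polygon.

Apply Gauss's area formula. First the cross-terms c_i = x_i·y_{i+1} − x_{i+1}·y_i:
  284, -18, 34, 141  ⇒  2A = 441, A = 220.5.
Then Σ (x_i + x_{i+1})·c_i = -3801, so x̄ = -3801 / (6·220.5) = -181/63.

-181/63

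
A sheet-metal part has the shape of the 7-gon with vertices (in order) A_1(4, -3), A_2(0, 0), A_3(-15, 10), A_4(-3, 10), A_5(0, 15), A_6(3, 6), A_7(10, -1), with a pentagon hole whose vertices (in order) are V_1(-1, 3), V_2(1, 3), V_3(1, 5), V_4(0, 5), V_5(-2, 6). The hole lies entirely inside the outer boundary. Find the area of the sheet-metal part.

Outer boundary:
Apply the shoelace formula: 2A = Σ (x_i·y_{i+1} − x_{i+1}·y_i), indices taken mod 7.
Cross-terms: 0, 0, -120, -45, -45, -63, -26  ⇒  Σ = -299
Area = |Σ|/2 = 149.5.
Hole:
Apply the surveyor's formula: 2A = Σ (x_i·y_{i+1} − x_{i+1}·y_i), indices taken mod 5.
Σ = (-6) + (2) + (5) + (10) + (0) = 11
Area = |Σ|/2 = 5.5.
Net area = 149.5 − 5.5 = 144.

144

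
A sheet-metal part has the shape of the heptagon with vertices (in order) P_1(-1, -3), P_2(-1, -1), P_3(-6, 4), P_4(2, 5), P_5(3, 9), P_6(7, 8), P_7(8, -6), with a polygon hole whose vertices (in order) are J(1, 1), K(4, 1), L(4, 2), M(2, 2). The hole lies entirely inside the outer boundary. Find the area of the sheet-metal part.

Outer boundary:
Apply the surveyor's formula: 2A = Σ (x_i·y_{i+1} − x_{i+1}·y_i), indices taken mod 7.
Σ = (-2) + (-10) + (-38) + (3) + (-39) + (-106) + (-30) = -222
Area = |Σ|/2 = 111.
Hole:
Apply the shoelace formula: 2A = Σ (x_i·y_{i+1} − x_{i+1}·y_i), indices taken mod 4.
J→K: (1)(1) − (4)(1) = -3
K→L: (4)(2) − (4)(1) = 4
L→M: (4)(2) − (2)(2) = 4
M→J: (2)(1) − (1)(2) = 0
Σ = 5
Area = |Σ|/2 = 2.5.
Net area = 111 − 2.5 = 108.5.

108.5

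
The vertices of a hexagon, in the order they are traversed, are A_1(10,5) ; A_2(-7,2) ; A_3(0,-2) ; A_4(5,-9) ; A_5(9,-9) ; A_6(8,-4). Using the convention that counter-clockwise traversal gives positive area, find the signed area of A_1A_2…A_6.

Apply the surveyor's formula: 2A = Σ (x_i·y_{i+1} − x_{i+1}·y_i), indices taken mod 6.
A_1→A_2: (10)(2) − (-7)(5) = 55
A_2→A_3: (-7)(-2) − (0)(2) = 14
A_3→A_4: (0)(-9) − (5)(-2) = 10
A_4→A_5: (5)(-9) − (9)(-9) = 36
A_5→A_6: (9)(-4) − (8)(-9) = 36
A_6→A_1: (8)(5) − (10)(-4) = 80
Σ = 231
Signed area = Σ/2 = 115.5 (positive ⇒ counter-clockwise traversal).

115.5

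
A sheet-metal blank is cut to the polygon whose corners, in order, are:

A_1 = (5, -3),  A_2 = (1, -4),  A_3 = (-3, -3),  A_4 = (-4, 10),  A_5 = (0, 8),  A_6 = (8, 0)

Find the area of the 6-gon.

97

A_1→A_2: (5)(-4) − (1)(-3) = -17
A_2→A_3: (1)(-3) − (-3)(-4) = -15
A_3→A_4: (-3)(10) − (-4)(-3) = -42
A_4→A_5: (-4)(8) − (0)(10) = -32
A_5→A_6: (0)(0) − (8)(8) = -64
A_6→A_1: (8)(-3) − (5)(0) = -24
Σ = -194
Area = |Σ|/2 = 97.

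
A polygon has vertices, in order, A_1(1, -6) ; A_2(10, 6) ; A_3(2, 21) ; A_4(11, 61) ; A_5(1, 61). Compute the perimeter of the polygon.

150

|A_1A_2| = √((9)² + (12)²) = √225 = 15
|A_2A_3| = √((-8)² + (15)²) = √289 = 17
|A_3A_4| = √((9)² + (40)²) = √1681 = 41
|A_4A_5| = √((-10)² + (0)²) = √100 = 10
|A_5A_1| = √((0)² + (-67)²) = √4489 = 67
Perimeter = 15 + 17 + 41 + 10 + 67 = 150.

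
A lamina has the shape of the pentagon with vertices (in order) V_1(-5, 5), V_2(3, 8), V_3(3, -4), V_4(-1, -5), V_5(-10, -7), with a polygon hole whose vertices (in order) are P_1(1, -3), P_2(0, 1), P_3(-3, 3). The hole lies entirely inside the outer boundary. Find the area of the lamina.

114

Outer boundary:
V_1→V_2: (-5)(8) − (3)(5) = -55
V_2→V_3: (3)(-4) − (3)(8) = -36
V_3→V_4: (3)(-5) − (-1)(-4) = -19
V_4→V_5: (-1)(-7) − (-10)(-5) = -43
V_5→V_1: (-10)(5) − (-5)(-7) = -85
Σ = -238
Area = |Σ|/2 = 119.
Hole:
Apply Gauss's area formula: 2A = Σ (x_i·y_{i+1} − x_{i+1}·y_i), indices taken mod 3.
Σ = (1) + (3) + (6) = 10
Area = |Σ|/2 = 5.
Net area = 119 − 5 = 114.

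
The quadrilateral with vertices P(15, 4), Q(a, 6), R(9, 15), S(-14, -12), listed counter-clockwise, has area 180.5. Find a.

9

Write out the shoelace sum; only the two edges meeting at Q involve a:
2·Area = [(15·6 − a·4) + (a·15 − 9·6)] + 226
       = 11·a + 262 = 361
⇒ a = 9.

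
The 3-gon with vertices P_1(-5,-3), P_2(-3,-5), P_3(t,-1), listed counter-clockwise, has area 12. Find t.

5

Write out the shoelace sum; only the two edges meeting at P_3 involve t:
2·Area = [((-3)·(-1) − t·(-5)) + (t·(-3) − (-5)·(-1))] + 16
       = 2·t + 14 = 24
⇒ t = 5.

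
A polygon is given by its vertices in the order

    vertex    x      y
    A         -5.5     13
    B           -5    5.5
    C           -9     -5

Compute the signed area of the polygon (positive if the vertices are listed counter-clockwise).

-17.625

Apply the surveyor's formula: 2A = Σ (x_i·y_{i+1} − x_{i+1}·y_i), indices taken mod 3.
A→B: (-5.5)(5.5) − (-5)(13) = 34.75
B→C: (-5)(-5) − (-9)(5.5) = 74.5
C→A: (-9)(13) − (-5.5)(-5) = -144.5
Σ = -35.25
Signed area = Σ/2 = -17.625 (negative ⇒ clockwise traversal).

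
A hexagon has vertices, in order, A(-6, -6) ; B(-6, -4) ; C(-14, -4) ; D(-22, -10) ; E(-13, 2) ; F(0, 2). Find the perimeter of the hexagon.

58

|AB| = √((0)² + (2)²) = √4 = 2
|BC| = √((-8)² + (0)²) = √64 = 8
|CD| = √((-8)² + (-6)²) = √100 = 10
|DE| = √((9)² + (12)²) = √225 = 15
|EF| = √((13)² + (0)²) = √169 = 13
|FA| = √((-6)² + (-8)²) = √100 = 10
Perimeter = 2 + 8 + 10 + 15 + 13 + 10 = 58.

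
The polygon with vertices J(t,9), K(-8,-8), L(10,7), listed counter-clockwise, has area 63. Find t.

Write out the shoelace sum; only the two edges meeting at J involve t:
2·Area = [(10·9 − t·7) + (t·(-8) − (-8)·9)] + 24
       = -15·t + 186 = 126
⇒ t = 4.

4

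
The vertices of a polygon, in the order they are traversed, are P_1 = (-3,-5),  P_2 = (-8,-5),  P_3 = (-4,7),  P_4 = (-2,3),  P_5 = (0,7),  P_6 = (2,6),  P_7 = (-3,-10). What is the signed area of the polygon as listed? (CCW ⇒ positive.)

Apply the surveyor's formula: 2A = Σ (x_i·y_{i+1} − x_{i+1}·y_i), indices taken mod 7.
Σ = (-25) + (-76) + (2) + (-14) + (-14) + (-2) + (-15) = -144
Signed area = Σ/2 = -72 (negative ⇒ clockwise traversal).

-72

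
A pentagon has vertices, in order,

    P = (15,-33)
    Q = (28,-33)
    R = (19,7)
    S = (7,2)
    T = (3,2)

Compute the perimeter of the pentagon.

|PQ| = √((13)² + (0)²) = √169 = 13
|QR| = √((-9)² + (40)²) = √1681 = 41
|RS| = √((-12)² + (-5)²) = √169 = 13
|ST| = √((-4)² + (0)²) = √16 = 4
|TP| = √((12)² + (-35)²) = √1369 = 37
Perimeter = 13 + 41 + 13 + 4 + 37 = 108.

108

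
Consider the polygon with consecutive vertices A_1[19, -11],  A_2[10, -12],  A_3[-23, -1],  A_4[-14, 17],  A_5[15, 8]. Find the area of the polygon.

746.5

Apply the surveyor's formula: 2A = Σ (x_i·y_{i+1} − x_{i+1}·y_i), indices taken mod 5.
Σ = (-118) + (-286) + (-405) + (-367) + (-317) = -1493
Area = |Σ|/2 = 746.5.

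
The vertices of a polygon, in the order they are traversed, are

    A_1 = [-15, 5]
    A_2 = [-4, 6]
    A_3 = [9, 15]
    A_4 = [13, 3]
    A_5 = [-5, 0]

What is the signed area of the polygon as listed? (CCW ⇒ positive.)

-181

Apply Gauss's area formula: 2A = Σ (x_i·y_{i+1} − x_{i+1}·y_i), indices taken mod 5.
Σ = (-70) + (-114) + (-168) + (15) + (-25) = -362
Signed area = Σ/2 = -181 (negative ⇒ clockwise traversal).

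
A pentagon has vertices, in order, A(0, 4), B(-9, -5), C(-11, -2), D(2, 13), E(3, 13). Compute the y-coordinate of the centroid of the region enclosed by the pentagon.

160/47

Apply the shoelace (surveyor's) formula. First the cross-terms c_i = x_i·y_{i+1} − x_{i+1}·y_i:
  36, -37, -139, -13, 12  ⇒  2A = -141, A = -70.5.
Then Σ (y_i + y_{i+1})·c_i = -1440, so ȳ = -1440 / (6·(-70.5)) = 160/47.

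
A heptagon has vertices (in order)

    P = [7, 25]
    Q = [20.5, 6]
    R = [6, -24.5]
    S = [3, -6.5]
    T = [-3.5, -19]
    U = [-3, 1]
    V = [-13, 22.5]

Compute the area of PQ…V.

Apply the shoelace (surveyor's) formula: 2A = Σ (x_i·y_{i+1} − x_{i+1}·y_i), indices taken mod 7.
Σ = (-470.5) + (-538.25) + (34.5) + (-79.75) + (-60.5) + (-54.5) + (-482.5) = -1651.5
Area = |Σ|/2 = 825.75.

825.75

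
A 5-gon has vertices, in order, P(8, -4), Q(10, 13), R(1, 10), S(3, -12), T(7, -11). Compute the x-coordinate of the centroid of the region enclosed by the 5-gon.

1597/300

Apply the shoelace formula. First the cross-terms c_i = x_i·y_{i+1} − x_{i+1}·y_i:
  144, 87, -42, 51, 60  ⇒  2A = 300, A = 150.
Then Σ (x_i + x_{i+1})·c_i = 4791, so x̄ = 4791 / (6·150) = 1597/300.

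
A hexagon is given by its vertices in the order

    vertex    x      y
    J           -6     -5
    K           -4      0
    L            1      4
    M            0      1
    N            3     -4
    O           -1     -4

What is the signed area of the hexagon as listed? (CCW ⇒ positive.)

-36.5

Apply the surveyor's formula: 2A = Σ (x_i·y_{i+1} − x_{i+1}·y_i), indices taken mod 6.
Σ = (-20) + (-16) + (1) + (-3) + (-16) + (-19) = -73
Signed area = Σ/2 = -36.5 (negative ⇒ clockwise traversal).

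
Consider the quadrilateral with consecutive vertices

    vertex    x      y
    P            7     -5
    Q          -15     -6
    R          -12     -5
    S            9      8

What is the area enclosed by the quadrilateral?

Apply the shoelace (surveyor's) formula: 2A = Σ (x_i·y_{i+1} − x_{i+1}·y_i), indices taken mod 4.
Σ = (-117) + (3) + (-51) + (-101) = -266
Area = |Σ|/2 = 133.

133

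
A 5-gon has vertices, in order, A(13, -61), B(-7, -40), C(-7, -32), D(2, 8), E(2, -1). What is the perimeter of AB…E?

|AB| = √((-20)² + (21)²) = √841 = 29
|BC| = √((0)² + (8)²) = √64 = 8
|CD| = √((9)² + (40)²) = √1681 = 41
|DE| = √((0)² + (-9)²) = √81 = 9
|EA| = √((11)² + (-60)²) = √3721 = 61
Perimeter = 29 + 8 + 41 + 9 + 61 = 148.

148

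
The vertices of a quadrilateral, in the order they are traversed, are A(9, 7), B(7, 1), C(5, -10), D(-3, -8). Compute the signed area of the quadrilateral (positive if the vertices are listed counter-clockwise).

-67

A→B: (9)(1) − (7)(7) = -40
B→C: (7)(-10) − (5)(1) = -75
C→D: (5)(-8) − (-3)(-10) = -70
D→A: (-3)(7) − (9)(-8) = 51
Σ = -134
Signed area = Σ/2 = -67 (negative ⇒ clockwise traversal).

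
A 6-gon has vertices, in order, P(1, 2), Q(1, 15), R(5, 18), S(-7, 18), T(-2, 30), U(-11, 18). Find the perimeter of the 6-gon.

78

|PQ| = √((0)² + (13)²) = √169 = 13
|QR| = √((4)² + (3)²) = √25 = 5
|RS| = √((-12)² + (0)²) = √144 = 12
|ST| = √((5)² + (12)²) = √169 = 13
|TU| = √((-9)² + (-12)²) = √225 = 15
|UP| = √((12)² + (-16)²) = √400 = 20
Perimeter = 13 + 5 + 12 + 13 + 15 + 20 = 78.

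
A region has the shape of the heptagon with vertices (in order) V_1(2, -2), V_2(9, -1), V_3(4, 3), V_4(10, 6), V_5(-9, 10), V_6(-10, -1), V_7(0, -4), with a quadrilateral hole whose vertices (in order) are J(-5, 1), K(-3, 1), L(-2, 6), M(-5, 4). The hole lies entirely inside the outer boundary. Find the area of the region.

Outer boundary:
V_1→V_2: (2)(-1) − (9)(-2) = 16
V_2→V_3: (9)(3) − (4)(-1) = 31
V_3→V_4: (4)(6) − (10)(3) = -6
V_4→V_5: (10)(10) − (-9)(6) = 154
V_5→V_6: (-9)(-1) − (-10)(10) = 109
V_6→V_7: (-10)(-4) − (0)(-1) = 40
V_7→V_1: (0)(-2) − (2)(-4) = 8
Σ = 352
Area = |Σ|/2 = 176.
Hole:
Σ = (-2) + (-16) + (22) + (15) = 19
Area = |Σ|/2 = 9.5.
Net area = 176 − 9.5 = 166.5.

166.5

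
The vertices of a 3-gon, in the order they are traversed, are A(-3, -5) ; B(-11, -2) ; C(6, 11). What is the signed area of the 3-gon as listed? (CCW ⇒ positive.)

-77.5

Apply the shoelace (surveyor's) formula: 2A = Σ (x_i·y_{i+1} − x_{i+1}·y_i), indices taken mod 3.
A→B: (-3)(-2) − (-11)(-5) = -49
B→C: (-11)(11) − (6)(-2) = -109
C→A: (6)(-5) − (-3)(11) = 3
Σ = -155
Signed area = Σ/2 = -77.5 (negative ⇒ clockwise traversal).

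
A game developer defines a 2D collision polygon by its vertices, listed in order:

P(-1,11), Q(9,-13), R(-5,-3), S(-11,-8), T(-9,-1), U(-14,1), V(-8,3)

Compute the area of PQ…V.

Apply the surveyor's formula: 2A = Σ (x_i·y_{i+1} − x_{i+1}·y_i), indices taken mod 7.
Cross-terms: -86, -92, 7, -61, -23, -34, -85  ⇒  Σ = -374
Area = |Σ|/2 = 187.

187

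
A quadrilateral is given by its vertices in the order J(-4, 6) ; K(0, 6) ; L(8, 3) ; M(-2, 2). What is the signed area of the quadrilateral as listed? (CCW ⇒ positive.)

-27

J→K: (-4)(6) − (0)(6) = -24
K→L: (0)(3) − (8)(6) = -48
L→M: (8)(2) − (-2)(3) = 22
M→J: (-2)(6) − (-4)(2) = -4
Σ = -54
Signed area = Σ/2 = -27 (negative ⇒ clockwise traversal).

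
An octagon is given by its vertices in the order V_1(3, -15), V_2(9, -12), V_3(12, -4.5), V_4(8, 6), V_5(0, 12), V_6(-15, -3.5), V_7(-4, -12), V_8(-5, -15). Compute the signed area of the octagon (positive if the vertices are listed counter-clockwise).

436.25

Apply the shoelace (surveyor's) formula: 2A = Σ (x_i·y_{i+1} − x_{i+1}·y_i), indices taken mod 8.
Σ = (99) + (103.5) + (108) + (96) + (180) + (166) + (0) + (120) = 872.5
Signed area = Σ/2 = 436.25 (positive ⇒ counter-clockwise traversal).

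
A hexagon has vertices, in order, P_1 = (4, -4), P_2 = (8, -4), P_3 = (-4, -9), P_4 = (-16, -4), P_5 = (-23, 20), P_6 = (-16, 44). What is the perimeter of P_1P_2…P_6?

132

|P_1P_2| = √((4)² + (0)²) = √16 = 4
|P_2P_3| = √((-12)² + (-5)²) = √169 = 13
|P_3P_4| = √((-12)² + (5)²) = √169 = 13
|P_4P_5| = √((-7)² + (24)²) = √625 = 25
|P_5P_6| = √((7)² + (24)²) = √625 = 25
|P_6P_1| = √((20)² + (-48)²) = √2704 = 52
Perimeter = 4 + 13 + 13 + 25 + 25 + 52 = 132.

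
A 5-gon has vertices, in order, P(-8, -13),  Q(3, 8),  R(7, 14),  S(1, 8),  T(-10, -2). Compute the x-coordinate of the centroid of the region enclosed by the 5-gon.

-811/195

Apply the surveyor's formula. First the cross-terms c_i = x_i·y_{i+1} − x_{i+1}·y_i:
  -25, -14, 42, 78, 114  ⇒  2A = 195, A = 97.5.
Then Σ (x_i + x_{i+1})·c_i = -2433, so x̄ = -2433 / (6·97.5) = -811/195.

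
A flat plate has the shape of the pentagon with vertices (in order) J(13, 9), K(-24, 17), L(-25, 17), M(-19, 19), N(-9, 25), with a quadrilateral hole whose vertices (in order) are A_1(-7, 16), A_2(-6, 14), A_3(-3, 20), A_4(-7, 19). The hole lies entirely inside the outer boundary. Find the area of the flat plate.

Outer boundary:
Apply Gauss's area formula: 2A = Σ (x_i·y_{i+1} − x_{i+1}·y_i), indices taken mod 5.
Σ = (437) + (17) + (-152) + (-304) + (-406) = -408
Area = |Σ|/2 = 204.
Hole:
Σ = (-2) + (-78) + (83) + (21) = 24
Area = |Σ|/2 = 12.
Net area = 204 − 12 = 192.

192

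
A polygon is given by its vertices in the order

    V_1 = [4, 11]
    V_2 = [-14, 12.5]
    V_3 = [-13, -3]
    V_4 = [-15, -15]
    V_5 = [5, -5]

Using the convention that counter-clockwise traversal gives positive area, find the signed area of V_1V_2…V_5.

391.75

Apply the shoelace (surveyor's) formula: 2A = Σ (x_i·y_{i+1} − x_{i+1}·y_i), indices taken mod 5.
Cross-terms: 204, 204.5, 150, 150, 75  ⇒  Σ = 783.5
Signed area = Σ/2 = 391.75 (positive ⇒ counter-clockwise traversal).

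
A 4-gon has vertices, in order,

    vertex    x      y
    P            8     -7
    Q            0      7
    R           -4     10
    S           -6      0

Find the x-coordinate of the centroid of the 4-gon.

-10/31

Apply the surveyor's formula. First the cross-terms c_i = x_i·y_{i+1} − x_{i+1}·y_i:
  56, 28, 60, 42  ⇒  2A = 186, A = 93.
Then Σ (x_i + x_{i+1})·c_i = -180, so x̄ = -180 / (6·93) = -10/31.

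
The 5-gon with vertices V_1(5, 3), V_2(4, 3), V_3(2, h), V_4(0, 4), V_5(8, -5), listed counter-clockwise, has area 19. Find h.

4

The doubled signed area Σ (x_i y_{i+1} − x_{i+1} y_i) is linear in h.
With h=0 it equals 22; the coefficient of h is 4 (from the two edges through V_3).
So 4·h + 22 = 2·19 = 38 ⇒ h = 4.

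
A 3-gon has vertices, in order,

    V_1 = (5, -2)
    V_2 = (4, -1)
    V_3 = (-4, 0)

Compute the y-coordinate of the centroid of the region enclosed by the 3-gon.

Apply the shoelace (surveyor's) formula. First the cross-terms c_i = x_i·y_{i+1} − x_{i+1}·y_i:
  3, -4, 8  ⇒  2A = 7, A = 3.5.
Then Σ (y_i + y_{i+1})·c_i = -21, so ȳ = -21 / (6·3.5) = -1.

-1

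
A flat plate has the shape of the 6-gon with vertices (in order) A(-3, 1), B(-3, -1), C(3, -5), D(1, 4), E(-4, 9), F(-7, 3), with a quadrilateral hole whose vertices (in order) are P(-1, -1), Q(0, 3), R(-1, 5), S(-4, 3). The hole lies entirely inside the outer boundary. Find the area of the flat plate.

47.5

Outer boundary:
Apply the shoelace (surveyor's) formula: 2A = Σ (x_i·y_{i+1} − x_{i+1}·y_i), indices taken mod 6.
Σ = (6) + (18) + (17) + (25) + (51) + (2) = 119
Area = |Σ|/2 = 59.5.
Hole:
Apply the surveyor's formula: 2A = Σ (x_i·y_{i+1} − x_{i+1}·y_i), indices taken mod 4.
Σ = (-3) + (3) + (17) + (7) = 24
Area = |Σ|/2 = 12.
Net area = 59.5 − 12 = 47.5.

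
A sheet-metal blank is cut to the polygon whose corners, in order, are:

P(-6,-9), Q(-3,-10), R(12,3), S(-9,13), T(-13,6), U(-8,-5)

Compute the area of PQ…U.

298.5

Apply the surveyor's formula: 2A = Σ (x_i·y_{i+1} − x_{i+1}·y_i), indices taken mod 6.
P→Q: (-6)(-10) − (-3)(-9) = 33
Q→R: (-3)(3) − (12)(-10) = 111
R→S: (12)(13) − (-9)(3) = 183
S→T: (-9)(6) − (-13)(13) = 115
T→U: (-13)(-5) − (-8)(6) = 113
U→P: (-8)(-9) − (-6)(-5) = 42
Σ = 597
Area = |Σ|/2 = 298.5.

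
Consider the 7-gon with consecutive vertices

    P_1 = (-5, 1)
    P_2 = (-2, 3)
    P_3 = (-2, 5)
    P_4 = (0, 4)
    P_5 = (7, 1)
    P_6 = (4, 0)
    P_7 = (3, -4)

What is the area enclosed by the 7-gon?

45

Apply the shoelace formula: 2A = Σ (x_i·y_{i+1} − x_{i+1}·y_i), indices taken mod 7.
Σ = (-13) + (-4) + (-8) + (-28) + (-4) + (-16) + (-17) = -90
Area = |Σ|/2 = 45.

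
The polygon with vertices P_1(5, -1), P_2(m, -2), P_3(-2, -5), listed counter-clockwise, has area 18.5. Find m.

The doubled signed area Σ (x_i y_{i+1} − x_{i+1} y_i) is linear in m.
With m=0 it equals 13; the coefficient of m is -4 (from the two edges through P_2).
So -4·m + 13 = 2·18.5 = 37 ⇒ m = -6.

-6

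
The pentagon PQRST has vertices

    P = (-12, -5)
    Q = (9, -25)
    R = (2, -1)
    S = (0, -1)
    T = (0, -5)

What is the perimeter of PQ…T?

72

|PQ| = √((21)² + (-20)²) = √841 = 29
|QR| = √((-7)² + (24)²) = √625 = 25
|RS| = √((-2)² + (0)²) = √4 = 2
|ST| = √((0)² + (-4)²) = √16 = 4
|TP| = √((-12)² + (0)²) = √144 = 12
Perimeter = 29 + 25 + 2 + 4 + 12 = 72.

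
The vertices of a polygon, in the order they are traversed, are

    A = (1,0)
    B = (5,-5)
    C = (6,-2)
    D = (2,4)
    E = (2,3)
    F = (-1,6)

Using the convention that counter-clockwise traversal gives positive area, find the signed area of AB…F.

Cross-terms: -5, 20, 28, -2, 15, -6  ⇒  Σ = 50
Signed area = Σ/2 = 25 (positive ⇒ counter-clockwise traversal).

25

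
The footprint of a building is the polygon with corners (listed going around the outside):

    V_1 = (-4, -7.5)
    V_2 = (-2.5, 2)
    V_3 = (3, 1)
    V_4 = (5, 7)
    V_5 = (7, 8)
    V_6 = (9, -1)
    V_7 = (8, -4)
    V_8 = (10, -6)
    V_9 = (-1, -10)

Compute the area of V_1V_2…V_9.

140.875

Apply the shoelace formula: 2A = Σ (x_i·y_{i+1} − x_{i+1}·y_i), indices taken mod 9.
Σ = (-26.75) + (-8.5) + (16) + (-9) + (-79) + (-28) + (-8) + (-106) + (-32.5) = -281.75
Area = |Σ|/2 = 140.875.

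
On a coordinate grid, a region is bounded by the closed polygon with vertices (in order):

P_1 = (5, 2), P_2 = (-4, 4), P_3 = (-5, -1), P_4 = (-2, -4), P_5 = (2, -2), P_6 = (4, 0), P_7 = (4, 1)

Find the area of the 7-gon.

Apply the shoelace (surveyor's) formula: 2A = Σ (x_i·y_{i+1} − x_{i+1}·y_i), indices taken mod 7.
Σ = (28) + (24) + (18) + (12) + (8) + (4) + (3) = 97
Area = |Σ|/2 = 48.5.

48.5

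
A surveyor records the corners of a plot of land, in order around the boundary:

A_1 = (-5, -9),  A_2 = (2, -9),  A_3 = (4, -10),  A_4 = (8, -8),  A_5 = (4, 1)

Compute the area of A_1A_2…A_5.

Σ = (63) + (16) + (48) + (40) + (-31) = 136
Area = |Σ|/2 = 68.

68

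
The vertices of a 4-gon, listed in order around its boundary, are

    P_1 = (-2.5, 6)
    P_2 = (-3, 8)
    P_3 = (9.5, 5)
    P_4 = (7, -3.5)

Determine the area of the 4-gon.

Apply the shoelace (surveyor's) formula: 2A = Σ (x_i·y_{i+1} − x_{i+1}·y_i), indices taken mod 4.
Σ = (-2) + (-91) + (-68.25) + (33.25) = -128
Area = |Σ|/2 = 64.

64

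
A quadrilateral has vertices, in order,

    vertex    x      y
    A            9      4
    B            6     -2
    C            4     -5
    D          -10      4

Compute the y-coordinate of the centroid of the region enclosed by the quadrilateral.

28/29

Apply the surveyor's formula. First the cross-terms c_i = x_i·y_{i+1} − x_{i+1}·y_i:
  -42, -22, -34, -76  ⇒  2A = -174, A = -87.
Then Σ (y_i + y_{i+1})·c_i = -504, so ȳ = -504 / (6·(-87)) = 28/29.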